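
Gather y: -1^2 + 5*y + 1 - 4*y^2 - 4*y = -4*y^2 + y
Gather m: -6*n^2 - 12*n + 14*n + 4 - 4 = -6*n^2 + 2*n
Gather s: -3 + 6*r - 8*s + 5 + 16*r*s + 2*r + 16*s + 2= 8*r + s*(16*r + 8) + 4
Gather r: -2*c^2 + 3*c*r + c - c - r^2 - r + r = -2*c^2 + 3*c*r - r^2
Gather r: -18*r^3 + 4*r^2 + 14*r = -18*r^3 + 4*r^2 + 14*r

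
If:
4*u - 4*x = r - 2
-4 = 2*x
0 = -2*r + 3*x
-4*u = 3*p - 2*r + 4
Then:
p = 1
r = -3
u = -13/4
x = -2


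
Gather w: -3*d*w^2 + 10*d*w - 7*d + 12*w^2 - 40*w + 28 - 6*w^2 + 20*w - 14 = -7*d + w^2*(6 - 3*d) + w*(10*d - 20) + 14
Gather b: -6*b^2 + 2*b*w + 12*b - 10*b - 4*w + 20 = -6*b^2 + b*(2*w + 2) - 4*w + 20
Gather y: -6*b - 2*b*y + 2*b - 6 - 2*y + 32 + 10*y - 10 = -4*b + y*(8 - 2*b) + 16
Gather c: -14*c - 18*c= -32*c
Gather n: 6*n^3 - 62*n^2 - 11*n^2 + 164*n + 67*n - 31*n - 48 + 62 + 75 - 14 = 6*n^3 - 73*n^2 + 200*n + 75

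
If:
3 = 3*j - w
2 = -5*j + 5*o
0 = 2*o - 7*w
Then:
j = 109/95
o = 147/95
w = 42/95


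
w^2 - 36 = (w - 6)*(w + 6)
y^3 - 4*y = y*(y - 2)*(y + 2)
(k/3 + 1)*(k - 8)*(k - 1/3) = k^3/3 - 16*k^2/9 - 67*k/9 + 8/3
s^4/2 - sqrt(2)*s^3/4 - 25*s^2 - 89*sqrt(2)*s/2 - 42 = (s/2 + sqrt(2)/2)*(s - 6*sqrt(2))*(s + sqrt(2))*(s + 7*sqrt(2)/2)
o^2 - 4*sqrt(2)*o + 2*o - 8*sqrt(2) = (o + 2)*(o - 4*sqrt(2))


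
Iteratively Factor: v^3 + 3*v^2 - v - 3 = (v - 1)*(v^2 + 4*v + 3) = (v - 1)*(v + 1)*(v + 3)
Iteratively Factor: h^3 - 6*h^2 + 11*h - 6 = (h - 2)*(h^2 - 4*h + 3) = (h - 2)*(h - 1)*(h - 3)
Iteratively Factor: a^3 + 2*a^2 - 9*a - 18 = (a + 3)*(a^2 - a - 6) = (a + 2)*(a + 3)*(a - 3)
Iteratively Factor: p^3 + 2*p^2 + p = (p + 1)*(p^2 + p) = p*(p + 1)*(p + 1)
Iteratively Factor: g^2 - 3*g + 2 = (g - 1)*(g - 2)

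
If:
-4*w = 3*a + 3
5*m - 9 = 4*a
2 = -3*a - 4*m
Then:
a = -46/31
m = 19/31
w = 45/124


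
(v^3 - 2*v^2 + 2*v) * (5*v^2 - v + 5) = 5*v^5 - 11*v^4 + 17*v^3 - 12*v^2 + 10*v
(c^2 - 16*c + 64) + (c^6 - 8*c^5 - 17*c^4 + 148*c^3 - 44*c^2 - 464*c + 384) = c^6 - 8*c^5 - 17*c^4 + 148*c^3 - 43*c^2 - 480*c + 448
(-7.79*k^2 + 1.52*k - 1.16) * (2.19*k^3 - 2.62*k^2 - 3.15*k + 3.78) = -17.0601*k^5 + 23.7386*k^4 + 18.0157*k^3 - 31.195*k^2 + 9.3996*k - 4.3848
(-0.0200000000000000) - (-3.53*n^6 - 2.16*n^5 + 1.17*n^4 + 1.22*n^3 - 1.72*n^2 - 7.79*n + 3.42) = 3.53*n^6 + 2.16*n^5 - 1.17*n^4 - 1.22*n^3 + 1.72*n^2 + 7.79*n - 3.44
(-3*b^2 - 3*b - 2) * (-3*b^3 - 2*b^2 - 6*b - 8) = 9*b^5 + 15*b^4 + 30*b^3 + 46*b^2 + 36*b + 16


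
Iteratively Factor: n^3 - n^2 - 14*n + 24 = (n + 4)*(n^2 - 5*n + 6) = (n - 2)*(n + 4)*(n - 3)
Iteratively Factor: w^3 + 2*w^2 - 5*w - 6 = (w - 2)*(w^2 + 4*w + 3) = (w - 2)*(w + 3)*(w + 1)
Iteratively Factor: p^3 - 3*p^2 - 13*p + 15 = (p + 3)*(p^2 - 6*p + 5) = (p - 1)*(p + 3)*(p - 5)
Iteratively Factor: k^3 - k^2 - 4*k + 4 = (k - 2)*(k^2 + k - 2) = (k - 2)*(k - 1)*(k + 2)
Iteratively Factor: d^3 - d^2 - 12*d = (d)*(d^2 - d - 12) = d*(d - 4)*(d + 3)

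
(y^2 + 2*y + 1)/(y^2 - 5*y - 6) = (y + 1)/(y - 6)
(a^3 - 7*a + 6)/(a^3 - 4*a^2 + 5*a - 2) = (a + 3)/(a - 1)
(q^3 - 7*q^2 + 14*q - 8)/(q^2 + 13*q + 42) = (q^3 - 7*q^2 + 14*q - 8)/(q^2 + 13*q + 42)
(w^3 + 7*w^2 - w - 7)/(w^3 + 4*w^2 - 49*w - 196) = (w^2 - 1)/(w^2 - 3*w - 28)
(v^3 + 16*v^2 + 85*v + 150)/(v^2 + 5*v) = v + 11 + 30/v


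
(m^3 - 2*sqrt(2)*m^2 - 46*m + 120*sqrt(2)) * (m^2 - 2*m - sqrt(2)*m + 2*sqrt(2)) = m^5 - 3*sqrt(2)*m^4 - 2*m^4 - 42*m^3 + 6*sqrt(2)*m^3 + 84*m^2 + 166*sqrt(2)*m^2 - 332*sqrt(2)*m - 240*m + 480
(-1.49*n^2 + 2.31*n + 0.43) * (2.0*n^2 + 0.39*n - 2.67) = -2.98*n^4 + 4.0389*n^3 + 5.7392*n^2 - 6.0*n - 1.1481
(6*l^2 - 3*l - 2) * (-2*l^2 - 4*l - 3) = -12*l^4 - 18*l^3 - 2*l^2 + 17*l + 6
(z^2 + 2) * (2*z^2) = 2*z^4 + 4*z^2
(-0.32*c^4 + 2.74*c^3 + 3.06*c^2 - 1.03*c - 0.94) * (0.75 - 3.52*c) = 1.1264*c^5 - 9.8848*c^4 - 8.7162*c^3 + 5.9206*c^2 + 2.5363*c - 0.705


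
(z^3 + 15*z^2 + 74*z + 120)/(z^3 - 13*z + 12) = (z^2 + 11*z + 30)/(z^2 - 4*z + 3)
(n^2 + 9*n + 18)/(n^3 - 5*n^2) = (n^2 + 9*n + 18)/(n^2*(n - 5))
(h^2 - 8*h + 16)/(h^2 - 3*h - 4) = (h - 4)/(h + 1)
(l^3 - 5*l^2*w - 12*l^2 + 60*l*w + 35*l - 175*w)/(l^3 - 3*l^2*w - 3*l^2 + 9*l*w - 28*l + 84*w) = (-l^2 + 5*l*w + 5*l - 25*w)/(-l^2 + 3*l*w - 4*l + 12*w)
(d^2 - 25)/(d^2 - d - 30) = (d - 5)/(d - 6)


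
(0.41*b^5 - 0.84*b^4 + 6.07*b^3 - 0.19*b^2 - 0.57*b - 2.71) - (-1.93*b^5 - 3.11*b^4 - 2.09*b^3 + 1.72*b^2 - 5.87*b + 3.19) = 2.34*b^5 + 2.27*b^4 + 8.16*b^3 - 1.91*b^2 + 5.3*b - 5.9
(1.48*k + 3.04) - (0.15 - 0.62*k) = 2.1*k + 2.89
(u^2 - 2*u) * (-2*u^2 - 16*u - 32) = -2*u^4 - 12*u^3 + 64*u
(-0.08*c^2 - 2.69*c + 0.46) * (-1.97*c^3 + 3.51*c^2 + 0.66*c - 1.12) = 0.1576*c^5 + 5.0185*c^4 - 10.4009*c^3 - 0.0711999999999999*c^2 + 3.3164*c - 0.5152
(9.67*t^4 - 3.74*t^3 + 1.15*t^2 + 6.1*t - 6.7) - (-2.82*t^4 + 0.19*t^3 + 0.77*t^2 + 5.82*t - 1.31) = 12.49*t^4 - 3.93*t^3 + 0.38*t^2 + 0.279999999999999*t - 5.39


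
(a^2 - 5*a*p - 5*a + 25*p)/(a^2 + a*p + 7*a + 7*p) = (a^2 - 5*a*p - 5*a + 25*p)/(a^2 + a*p + 7*a + 7*p)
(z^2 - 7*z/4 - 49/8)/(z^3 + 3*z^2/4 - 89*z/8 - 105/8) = (4*z + 7)/(4*z^2 + 17*z + 15)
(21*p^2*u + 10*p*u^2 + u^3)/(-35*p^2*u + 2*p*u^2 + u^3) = (-3*p - u)/(5*p - u)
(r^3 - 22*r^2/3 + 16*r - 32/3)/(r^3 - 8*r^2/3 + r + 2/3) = (3*r^2 - 16*r + 16)/(3*r^2 - 2*r - 1)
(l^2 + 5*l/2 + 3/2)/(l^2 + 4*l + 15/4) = 2*(l + 1)/(2*l + 5)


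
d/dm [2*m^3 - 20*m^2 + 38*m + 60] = 6*m^2 - 40*m + 38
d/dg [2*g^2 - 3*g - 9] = 4*g - 3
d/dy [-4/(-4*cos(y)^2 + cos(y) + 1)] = 4*(8*cos(y) - 1)*sin(y)/(-4*cos(y)^2 + cos(y) + 1)^2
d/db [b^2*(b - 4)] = b*(3*b - 8)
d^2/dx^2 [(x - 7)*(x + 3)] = 2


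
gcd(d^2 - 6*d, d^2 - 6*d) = d^2 - 6*d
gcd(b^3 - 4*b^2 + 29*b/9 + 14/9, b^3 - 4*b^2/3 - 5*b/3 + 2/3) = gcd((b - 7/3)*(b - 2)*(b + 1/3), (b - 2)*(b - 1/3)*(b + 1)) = b - 2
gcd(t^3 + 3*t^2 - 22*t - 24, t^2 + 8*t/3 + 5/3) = t + 1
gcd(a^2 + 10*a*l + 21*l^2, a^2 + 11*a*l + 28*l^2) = a + 7*l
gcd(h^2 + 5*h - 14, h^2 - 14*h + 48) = 1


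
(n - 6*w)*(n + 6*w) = n^2 - 36*w^2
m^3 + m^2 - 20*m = m*(m - 4)*(m + 5)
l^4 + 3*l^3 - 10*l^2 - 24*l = l*(l - 3)*(l + 2)*(l + 4)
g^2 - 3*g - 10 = (g - 5)*(g + 2)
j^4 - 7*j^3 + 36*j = j*(j - 6)*(j - 3)*(j + 2)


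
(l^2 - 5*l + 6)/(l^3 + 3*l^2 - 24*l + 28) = (l - 3)/(l^2 + 5*l - 14)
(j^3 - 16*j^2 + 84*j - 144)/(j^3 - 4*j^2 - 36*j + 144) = (j - 6)/(j + 6)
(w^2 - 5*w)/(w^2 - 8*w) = (w - 5)/(w - 8)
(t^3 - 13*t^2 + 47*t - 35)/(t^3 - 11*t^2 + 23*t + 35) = (t - 1)/(t + 1)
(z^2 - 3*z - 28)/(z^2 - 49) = (z + 4)/(z + 7)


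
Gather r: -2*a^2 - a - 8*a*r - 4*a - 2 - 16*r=-2*a^2 - 5*a + r*(-8*a - 16) - 2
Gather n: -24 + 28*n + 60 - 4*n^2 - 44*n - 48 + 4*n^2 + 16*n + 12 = 0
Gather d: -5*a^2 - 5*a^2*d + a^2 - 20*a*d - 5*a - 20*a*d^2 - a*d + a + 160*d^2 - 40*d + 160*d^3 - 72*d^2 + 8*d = -4*a^2 - 4*a + 160*d^3 + d^2*(88 - 20*a) + d*(-5*a^2 - 21*a - 32)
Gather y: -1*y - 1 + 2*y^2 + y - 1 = 2*y^2 - 2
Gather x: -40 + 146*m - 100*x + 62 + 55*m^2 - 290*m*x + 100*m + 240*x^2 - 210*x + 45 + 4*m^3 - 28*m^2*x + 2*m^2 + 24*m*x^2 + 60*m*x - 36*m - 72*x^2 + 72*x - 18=4*m^3 + 57*m^2 + 210*m + x^2*(24*m + 168) + x*(-28*m^2 - 230*m - 238) + 49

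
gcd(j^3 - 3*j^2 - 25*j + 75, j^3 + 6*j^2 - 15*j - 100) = j + 5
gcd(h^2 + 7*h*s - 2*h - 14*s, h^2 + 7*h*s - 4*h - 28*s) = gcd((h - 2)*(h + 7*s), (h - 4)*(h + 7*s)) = h + 7*s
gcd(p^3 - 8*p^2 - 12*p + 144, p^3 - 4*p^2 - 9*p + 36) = 1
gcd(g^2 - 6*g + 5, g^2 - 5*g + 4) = g - 1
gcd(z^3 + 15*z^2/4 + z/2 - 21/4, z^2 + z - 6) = z + 3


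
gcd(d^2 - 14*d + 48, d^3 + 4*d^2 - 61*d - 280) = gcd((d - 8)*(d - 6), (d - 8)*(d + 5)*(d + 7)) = d - 8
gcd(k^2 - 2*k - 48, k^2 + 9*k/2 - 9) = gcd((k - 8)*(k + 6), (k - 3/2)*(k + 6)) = k + 6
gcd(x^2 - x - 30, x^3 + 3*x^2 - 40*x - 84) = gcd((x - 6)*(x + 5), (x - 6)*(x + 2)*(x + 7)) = x - 6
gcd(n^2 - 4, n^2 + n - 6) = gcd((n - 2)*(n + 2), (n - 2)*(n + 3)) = n - 2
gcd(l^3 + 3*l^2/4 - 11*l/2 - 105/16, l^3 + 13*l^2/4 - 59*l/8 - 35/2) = l^2 - 3*l/4 - 35/8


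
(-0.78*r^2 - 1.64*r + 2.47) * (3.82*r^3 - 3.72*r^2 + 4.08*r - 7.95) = -2.9796*r^5 - 3.3632*r^4 + 12.3538*r^3 - 9.6786*r^2 + 23.1156*r - 19.6365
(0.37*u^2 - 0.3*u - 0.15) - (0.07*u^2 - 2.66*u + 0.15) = 0.3*u^2 + 2.36*u - 0.3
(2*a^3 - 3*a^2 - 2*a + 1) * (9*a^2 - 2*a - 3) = 18*a^5 - 31*a^4 - 18*a^3 + 22*a^2 + 4*a - 3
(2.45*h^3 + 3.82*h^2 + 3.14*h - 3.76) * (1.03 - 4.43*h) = -10.8535*h^4 - 14.3991*h^3 - 9.9756*h^2 + 19.891*h - 3.8728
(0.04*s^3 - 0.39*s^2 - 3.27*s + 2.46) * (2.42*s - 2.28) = 0.0968*s^4 - 1.035*s^3 - 7.0242*s^2 + 13.4088*s - 5.6088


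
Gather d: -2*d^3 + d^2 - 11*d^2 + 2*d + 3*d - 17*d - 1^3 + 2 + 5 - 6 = -2*d^3 - 10*d^2 - 12*d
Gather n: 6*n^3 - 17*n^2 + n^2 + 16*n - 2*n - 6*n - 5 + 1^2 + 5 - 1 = 6*n^3 - 16*n^2 + 8*n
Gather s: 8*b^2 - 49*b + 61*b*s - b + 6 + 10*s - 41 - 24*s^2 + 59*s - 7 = 8*b^2 - 50*b - 24*s^2 + s*(61*b + 69) - 42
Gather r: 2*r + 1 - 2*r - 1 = 0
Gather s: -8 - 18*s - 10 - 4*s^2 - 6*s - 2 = -4*s^2 - 24*s - 20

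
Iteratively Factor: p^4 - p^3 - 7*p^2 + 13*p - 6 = (p - 2)*(p^3 + p^2 - 5*p + 3) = (p - 2)*(p - 1)*(p^2 + 2*p - 3) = (p - 2)*(p - 1)^2*(p + 3)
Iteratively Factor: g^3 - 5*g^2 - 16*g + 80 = (g + 4)*(g^2 - 9*g + 20) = (g - 4)*(g + 4)*(g - 5)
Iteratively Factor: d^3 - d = (d - 1)*(d^2 + d) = (d - 1)*(d + 1)*(d)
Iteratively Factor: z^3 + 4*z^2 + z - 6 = (z + 3)*(z^2 + z - 2) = (z - 1)*(z + 3)*(z + 2)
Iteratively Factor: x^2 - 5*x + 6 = (x - 2)*(x - 3)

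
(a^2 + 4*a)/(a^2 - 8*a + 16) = a*(a + 4)/(a^2 - 8*a + 16)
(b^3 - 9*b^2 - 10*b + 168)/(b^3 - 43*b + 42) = (b^2 - 3*b - 28)/(b^2 + 6*b - 7)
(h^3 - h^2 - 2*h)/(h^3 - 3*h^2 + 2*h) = (h + 1)/(h - 1)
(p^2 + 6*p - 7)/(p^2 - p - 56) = (p - 1)/(p - 8)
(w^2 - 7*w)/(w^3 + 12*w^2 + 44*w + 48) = w*(w - 7)/(w^3 + 12*w^2 + 44*w + 48)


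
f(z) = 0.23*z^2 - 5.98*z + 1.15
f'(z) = 0.46*z - 5.98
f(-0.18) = 2.23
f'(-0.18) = -6.06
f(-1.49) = 10.57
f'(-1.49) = -6.67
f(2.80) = -13.79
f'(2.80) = -4.69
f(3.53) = -17.09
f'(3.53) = -4.36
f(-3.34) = 23.69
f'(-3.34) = -7.52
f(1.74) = -8.56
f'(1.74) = -5.18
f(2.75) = -13.56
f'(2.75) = -4.72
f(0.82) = -3.60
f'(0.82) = -5.60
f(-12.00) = 106.03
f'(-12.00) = -11.50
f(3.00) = -14.72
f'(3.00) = -4.60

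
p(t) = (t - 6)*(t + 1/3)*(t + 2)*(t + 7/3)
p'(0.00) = -35.11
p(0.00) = -9.33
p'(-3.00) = -47.78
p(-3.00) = 16.00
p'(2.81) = -100.96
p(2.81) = -248.07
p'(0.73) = -67.64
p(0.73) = -46.86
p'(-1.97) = 5.03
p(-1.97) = 0.14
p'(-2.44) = -10.21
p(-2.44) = 0.83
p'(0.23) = -45.34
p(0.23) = -18.58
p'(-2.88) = -37.76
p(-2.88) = 10.88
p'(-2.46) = -11.17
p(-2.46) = 1.05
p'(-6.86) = -1214.35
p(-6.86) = 1846.49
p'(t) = (t - 6)*(t + 1/3)*(t + 2) + (t - 6)*(t + 1/3)*(t + 7/3) + (t - 6)*(t + 2)*(t + 7/3) + (t + 1/3)*(t + 2)*(t + 7/3) = 4*t^3 - 4*t^2 - 394*t/9 - 316/9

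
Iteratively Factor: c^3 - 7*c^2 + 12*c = (c - 3)*(c^2 - 4*c) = (c - 4)*(c - 3)*(c)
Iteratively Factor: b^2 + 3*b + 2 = (b + 1)*(b + 2)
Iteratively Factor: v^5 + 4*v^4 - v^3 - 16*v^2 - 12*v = (v + 1)*(v^4 + 3*v^3 - 4*v^2 - 12*v) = (v + 1)*(v + 3)*(v^3 - 4*v) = (v - 2)*(v + 1)*(v + 3)*(v^2 + 2*v) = (v - 2)*(v + 1)*(v + 2)*(v + 3)*(v)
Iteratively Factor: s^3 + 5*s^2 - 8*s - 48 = (s - 3)*(s^2 + 8*s + 16) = (s - 3)*(s + 4)*(s + 4)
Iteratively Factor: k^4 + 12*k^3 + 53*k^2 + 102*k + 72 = (k + 2)*(k^3 + 10*k^2 + 33*k + 36) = (k + 2)*(k + 3)*(k^2 + 7*k + 12) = (k + 2)*(k + 3)*(k + 4)*(k + 3)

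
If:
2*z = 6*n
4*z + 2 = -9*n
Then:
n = -2/21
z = -2/7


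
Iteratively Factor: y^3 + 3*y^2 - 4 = (y + 2)*(y^2 + y - 2) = (y + 2)^2*(y - 1)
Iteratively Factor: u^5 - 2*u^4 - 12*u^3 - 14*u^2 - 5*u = (u + 1)*(u^4 - 3*u^3 - 9*u^2 - 5*u) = (u - 5)*(u + 1)*(u^3 + 2*u^2 + u) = (u - 5)*(u + 1)^2*(u^2 + u) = (u - 5)*(u + 1)^3*(u)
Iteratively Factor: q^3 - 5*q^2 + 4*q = (q - 4)*(q^2 - q) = q*(q - 4)*(q - 1)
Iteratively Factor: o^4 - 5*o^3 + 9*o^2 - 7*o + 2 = (o - 1)*(o^3 - 4*o^2 + 5*o - 2) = (o - 2)*(o - 1)*(o^2 - 2*o + 1) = (o - 2)*(o - 1)^2*(o - 1)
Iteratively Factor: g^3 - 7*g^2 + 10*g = (g)*(g^2 - 7*g + 10) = g*(g - 2)*(g - 5)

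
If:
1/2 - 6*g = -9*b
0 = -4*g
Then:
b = -1/18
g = 0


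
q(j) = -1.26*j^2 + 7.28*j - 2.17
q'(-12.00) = 37.52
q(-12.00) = -270.97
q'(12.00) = -22.96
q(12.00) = -96.25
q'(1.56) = 3.35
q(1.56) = 6.12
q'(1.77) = 2.82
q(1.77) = 6.77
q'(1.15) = 4.38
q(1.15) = 4.54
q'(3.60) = -1.79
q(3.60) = 7.71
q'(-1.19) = 10.28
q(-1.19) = -12.62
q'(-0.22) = 7.83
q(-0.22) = -3.83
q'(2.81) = 0.20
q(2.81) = 8.34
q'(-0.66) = 8.94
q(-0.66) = -7.52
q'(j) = 7.28 - 2.52*j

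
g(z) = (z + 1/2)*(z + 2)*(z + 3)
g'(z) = (z + 1/2)*(z + 2) + (z + 1/2)*(z + 3) + (z + 2)*(z + 3)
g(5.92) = 453.55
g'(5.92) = 178.76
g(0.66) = 11.29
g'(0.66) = 17.07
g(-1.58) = -0.64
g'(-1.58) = -1.39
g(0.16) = 4.50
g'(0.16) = 10.34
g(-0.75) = -0.70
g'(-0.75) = 1.94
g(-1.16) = -1.02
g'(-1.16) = -0.22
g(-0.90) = -0.92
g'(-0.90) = 1.03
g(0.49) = 8.60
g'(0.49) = 14.61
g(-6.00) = -66.00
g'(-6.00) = 50.50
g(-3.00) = 0.00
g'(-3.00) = 2.50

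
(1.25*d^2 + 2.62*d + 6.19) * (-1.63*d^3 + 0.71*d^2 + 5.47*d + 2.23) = -2.0375*d^5 - 3.3831*d^4 - 1.392*d^3 + 21.5138*d^2 + 39.7019*d + 13.8037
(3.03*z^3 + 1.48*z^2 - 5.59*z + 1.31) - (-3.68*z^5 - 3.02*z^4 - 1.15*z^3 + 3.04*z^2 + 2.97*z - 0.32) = 3.68*z^5 + 3.02*z^4 + 4.18*z^3 - 1.56*z^2 - 8.56*z + 1.63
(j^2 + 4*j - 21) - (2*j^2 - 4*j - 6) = -j^2 + 8*j - 15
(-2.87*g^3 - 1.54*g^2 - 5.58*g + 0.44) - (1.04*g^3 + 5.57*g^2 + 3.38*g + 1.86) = -3.91*g^3 - 7.11*g^2 - 8.96*g - 1.42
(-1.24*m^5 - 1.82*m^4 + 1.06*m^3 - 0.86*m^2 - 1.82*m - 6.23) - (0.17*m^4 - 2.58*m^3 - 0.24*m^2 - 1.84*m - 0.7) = -1.24*m^5 - 1.99*m^4 + 3.64*m^3 - 0.62*m^2 + 0.02*m - 5.53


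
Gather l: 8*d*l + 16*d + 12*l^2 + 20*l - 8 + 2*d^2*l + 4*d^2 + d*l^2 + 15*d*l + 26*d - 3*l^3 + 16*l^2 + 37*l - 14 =4*d^2 + 42*d - 3*l^3 + l^2*(d + 28) + l*(2*d^2 + 23*d + 57) - 22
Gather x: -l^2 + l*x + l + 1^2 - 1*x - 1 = -l^2 + l + x*(l - 1)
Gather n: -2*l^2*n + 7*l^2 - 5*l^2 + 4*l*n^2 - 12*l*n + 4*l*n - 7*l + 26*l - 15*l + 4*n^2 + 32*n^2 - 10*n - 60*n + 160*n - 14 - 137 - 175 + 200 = 2*l^2 + 4*l + n^2*(4*l + 36) + n*(-2*l^2 - 8*l + 90) - 126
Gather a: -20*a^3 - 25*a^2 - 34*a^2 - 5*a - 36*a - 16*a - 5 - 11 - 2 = -20*a^3 - 59*a^2 - 57*a - 18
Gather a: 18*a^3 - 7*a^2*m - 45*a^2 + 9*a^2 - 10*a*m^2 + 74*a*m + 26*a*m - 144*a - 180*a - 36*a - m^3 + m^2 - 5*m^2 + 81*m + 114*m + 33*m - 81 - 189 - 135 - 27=18*a^3 + a^2*(-7*m - 36) + a*(-10*m^2 + 100*m - 360) - m^3 - 4*m^2 + 228*m - 432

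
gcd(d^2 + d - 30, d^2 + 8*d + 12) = d + 6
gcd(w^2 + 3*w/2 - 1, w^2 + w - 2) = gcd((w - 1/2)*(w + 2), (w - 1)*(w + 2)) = w + 2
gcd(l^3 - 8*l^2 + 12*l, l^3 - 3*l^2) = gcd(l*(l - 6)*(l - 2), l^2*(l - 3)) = l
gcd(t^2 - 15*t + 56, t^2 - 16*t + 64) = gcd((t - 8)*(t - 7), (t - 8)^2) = t - 8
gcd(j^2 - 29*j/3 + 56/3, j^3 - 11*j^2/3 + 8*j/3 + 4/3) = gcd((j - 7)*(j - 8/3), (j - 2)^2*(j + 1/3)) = 1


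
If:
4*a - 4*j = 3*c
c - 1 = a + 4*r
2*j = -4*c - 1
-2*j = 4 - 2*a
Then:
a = -23/6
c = 8/3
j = -35/6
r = 11/8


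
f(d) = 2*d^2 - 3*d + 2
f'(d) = 4*d - 3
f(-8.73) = 180.62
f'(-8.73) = -37.92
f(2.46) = 6.72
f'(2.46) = 6.84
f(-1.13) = 7.94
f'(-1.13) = -7.52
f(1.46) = 1.88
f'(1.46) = 2.84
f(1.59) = 2.29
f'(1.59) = 3.36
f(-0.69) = 5.02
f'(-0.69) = -5.76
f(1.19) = 1.26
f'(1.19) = 1.76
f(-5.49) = 78.75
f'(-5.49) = -24.96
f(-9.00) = 191.00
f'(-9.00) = -39.00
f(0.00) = 2.00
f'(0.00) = -3.00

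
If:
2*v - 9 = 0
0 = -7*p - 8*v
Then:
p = -36/7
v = 9/2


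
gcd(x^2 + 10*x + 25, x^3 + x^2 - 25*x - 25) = x + 5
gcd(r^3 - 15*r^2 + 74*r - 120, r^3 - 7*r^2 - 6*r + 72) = r^2 - 10*r + 24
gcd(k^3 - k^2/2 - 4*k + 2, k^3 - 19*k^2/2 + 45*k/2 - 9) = k - 1/2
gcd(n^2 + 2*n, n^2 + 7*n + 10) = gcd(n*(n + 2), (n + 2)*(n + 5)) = n + 2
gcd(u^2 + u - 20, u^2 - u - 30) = u + 5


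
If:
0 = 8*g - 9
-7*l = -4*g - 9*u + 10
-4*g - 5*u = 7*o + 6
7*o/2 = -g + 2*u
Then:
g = 9/8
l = -55/28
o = -71/84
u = -11/12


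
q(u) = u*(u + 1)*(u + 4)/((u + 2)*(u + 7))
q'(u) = -u*(u + 1)*(u + 4)/((u + 2)*(u + 7)^2) + u*(u + 1)/((u + 2)*(u + 7)) - u*(u + 1)*(u + 4)/((u + 2)^2*(u + 7)) + u*(u + 4)/((u + 2)*(u + 7)) + (u + 1)*(u + 4)/((u + 2)*(u + 7)) = (u^4 + 18*u^3 + 83*u^2 + 140*u + 56)/(u^4 + 18*u^3 + 109*u^2 + 252*u + 196)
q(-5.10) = 3.91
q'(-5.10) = -6.06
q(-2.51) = -2.47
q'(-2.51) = -3.33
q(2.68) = 1.45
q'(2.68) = 0.69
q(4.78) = 3.04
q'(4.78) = 0.80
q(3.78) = 2.26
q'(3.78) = 0.76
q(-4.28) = 0.63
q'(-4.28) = -2.56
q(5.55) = 3.66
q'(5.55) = 0.83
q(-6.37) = 29.45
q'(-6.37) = -62.53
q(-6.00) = 15.00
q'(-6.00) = -24.25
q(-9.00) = -25.71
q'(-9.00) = -5.32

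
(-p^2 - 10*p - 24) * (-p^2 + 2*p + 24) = p^4 + 8*p^3 - 20*p^2 - 288*p - 576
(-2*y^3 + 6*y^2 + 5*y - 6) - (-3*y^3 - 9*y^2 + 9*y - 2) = y^3 + 15*y^2 - 4*y - 4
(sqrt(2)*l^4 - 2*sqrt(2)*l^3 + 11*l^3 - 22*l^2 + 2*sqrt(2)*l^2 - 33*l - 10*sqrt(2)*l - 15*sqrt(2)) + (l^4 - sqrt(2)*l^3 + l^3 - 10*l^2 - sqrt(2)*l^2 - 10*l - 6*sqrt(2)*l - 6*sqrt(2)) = l^4 + sqrt(2)*l^4 - 3*sqrt(2)*l^3 + 12*l^3 - 32*l^2 + sqrt(2)*l^2 - 43*l - 16*sqrt(2)*l - 21*sqrt(2)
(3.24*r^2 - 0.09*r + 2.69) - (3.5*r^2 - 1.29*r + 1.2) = -0.26*r^2 + 1.2*r + 1.49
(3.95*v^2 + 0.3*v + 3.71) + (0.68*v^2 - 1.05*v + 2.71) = 4.63*v^2 - 0.75*v + 6.42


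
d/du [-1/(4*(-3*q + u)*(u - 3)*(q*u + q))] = (-(3*q - u)*(u - 3) - (3*q - u)*(u + 1) + (u - 3)*(u + 1))/(4*q*(3*q - u)^2*(u - 3)^2*(u + 1)^2)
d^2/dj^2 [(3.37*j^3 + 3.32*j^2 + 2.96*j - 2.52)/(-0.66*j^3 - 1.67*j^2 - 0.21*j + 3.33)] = (-3.5527136788005e-15*j^7 + 4.53644399999999*j^6 - 4.93376400000005*j^5 - 92.520648*j^4 - 108.853216*j^3 - 130.439322*j^2 - 284.449374*j - 49.519944)/(0.287496*j^9 + 2.182356*j^8 + 5.79645*j^7 + 1.694591*j^6 - 20.177631*j^5 - 30.409398*j^4 + 14.958297*j^3 + 55.11483*j^2 + 6.986007*j - 36.926037)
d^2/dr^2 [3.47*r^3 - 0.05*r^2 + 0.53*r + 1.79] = 20.82*r - 0.1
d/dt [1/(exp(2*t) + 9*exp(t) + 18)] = (-2*exp(t) - 9)*exp(t)/(exp(2*t) + 9*exp(t) + 18)^2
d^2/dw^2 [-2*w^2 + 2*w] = -4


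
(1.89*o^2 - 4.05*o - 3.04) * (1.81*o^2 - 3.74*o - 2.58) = 3.4209*o^4 - 14.3991*o^3 + 4.7684*o^2 + 21.8186*o + 7.8432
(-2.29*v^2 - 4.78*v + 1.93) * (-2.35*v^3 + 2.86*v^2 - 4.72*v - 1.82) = 5.3815*v^5 + 4.6836*v^4 - 7.3975*v^3 + 32.2492*v^2 - 0.409999999999998*v - 3.5126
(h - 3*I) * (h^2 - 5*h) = h^3 - 5*h^2 - 3*I*h^2 + 15*I*h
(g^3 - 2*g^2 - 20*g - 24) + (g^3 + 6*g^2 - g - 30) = 2*g^3 + 4*g^2 - 21*g - 54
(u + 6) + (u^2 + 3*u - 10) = u^2 + 4*u - 4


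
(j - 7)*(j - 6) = j^2 - 13*j + 42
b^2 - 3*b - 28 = (b - 7)*(b + 4)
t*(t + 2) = t^2 + 2*t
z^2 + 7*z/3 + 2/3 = (z + 1/3)*(z + 2)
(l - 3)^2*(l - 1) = l^3 - 7*l^2 + 15*l - 9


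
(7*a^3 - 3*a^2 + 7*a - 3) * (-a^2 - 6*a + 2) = -7*a^5 - 39*a^4 + 25*a^3 - 45*a^2 + 32*a - 6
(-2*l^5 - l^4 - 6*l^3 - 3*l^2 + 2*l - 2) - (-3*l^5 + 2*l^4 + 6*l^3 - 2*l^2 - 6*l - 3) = l^5 - 3*l^4 - 12*l^3 - l^2 + 8*l + 1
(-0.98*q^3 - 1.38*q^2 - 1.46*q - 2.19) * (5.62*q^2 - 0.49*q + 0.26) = -5.5076*q^5 - 7.2754*q^4 - 7.7838*q^3 - 11.9512*q^2 + 0.6935*q - 0.5694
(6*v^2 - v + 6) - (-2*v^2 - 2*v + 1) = 8*v^2 + v + 5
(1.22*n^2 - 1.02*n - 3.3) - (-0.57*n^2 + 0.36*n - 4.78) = 1.79*n^2 - 1.38*n + 1.48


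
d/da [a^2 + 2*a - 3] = 2*a + 2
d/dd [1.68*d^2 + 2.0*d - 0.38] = 3.36*d + 2.0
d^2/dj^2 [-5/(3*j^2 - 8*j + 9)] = 10*(9*j^2 - 24*j - 4*(3*j - 4)^2 + 27)/(3*j^2 - 8*j + 9)^3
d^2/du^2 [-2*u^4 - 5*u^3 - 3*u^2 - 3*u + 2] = -24*u^2 - 30*u - 6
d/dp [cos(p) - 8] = -sin(p)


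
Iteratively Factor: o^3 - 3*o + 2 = (o - 1)*(o^2 + o - 2) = (o - 1)^2*(o + 2)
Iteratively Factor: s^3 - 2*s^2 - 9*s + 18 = (s + 3)*(s^2 - 5*s + 6) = (s - 2)*(s + 3)*(s - 3)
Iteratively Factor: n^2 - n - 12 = (n + 3)*(n - 4)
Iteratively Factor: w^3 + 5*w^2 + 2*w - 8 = (w + 2)*(w^2 + 3*w - 4) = (w + 2)*(w + 4)*(w - 1)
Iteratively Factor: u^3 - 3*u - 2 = (u + 1)*(u^2 - u - 2) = (u - 2)*(u + 1)*(u + 1)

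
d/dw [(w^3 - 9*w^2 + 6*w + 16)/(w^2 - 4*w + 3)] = (w^4 - 8*w^3 + 39*w^2 - 86*w + 82)/(w^4 - 8*w^3 + 22*w^2 - 24*w + 9)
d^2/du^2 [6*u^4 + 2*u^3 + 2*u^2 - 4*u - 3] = 72*u^2 + 12*u + 4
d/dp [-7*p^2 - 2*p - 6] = -14*p - 2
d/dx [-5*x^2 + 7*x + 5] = 7 - 10*x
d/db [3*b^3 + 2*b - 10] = 9*b^2 + 2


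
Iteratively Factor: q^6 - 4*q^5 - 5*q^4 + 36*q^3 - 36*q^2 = (q - 2)*(q^5 - 2*q^4 - 9*q^3 + 18*q^2) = q*(q - 2)*(q^4 - 2*q^3 - 9*q^2 + 18*q) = q*(q - 2)^2*(q^3 - 9*q) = q*(q - 3)*(q - 2)^2*(q^2 + 3*q) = q*(q - 3)*(q - 2)^2*(q + 3)*(q)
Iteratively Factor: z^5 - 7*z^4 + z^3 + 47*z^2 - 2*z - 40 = (z + 2)*(z^4 - 9*z^3 + 19*z^2 + 9*z - 20) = (z - 1)*(z + 2)*(z^3 - 8*z^2 + 11*z + 20) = (z - 1)*(z + 1)*(z + 2)*(z^2 - 9*z + 20) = (z - 5)*(z - 1)*(z + 1)*(z + 2)*(z - 4)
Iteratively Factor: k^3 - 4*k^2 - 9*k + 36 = (k + 3)*(k^2 - 7*k + 12) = (k - 3)*(k + 3)*(k - 4)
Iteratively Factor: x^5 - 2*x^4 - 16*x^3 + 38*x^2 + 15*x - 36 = (x + 1)*(x^4 - 3*x^3 - 13*x^2 + 51*x - 36) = (x - 3)*(x + 1)*(x^3 - 13*x + 12) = (x - 3)*(x + 1)*(x + 4)*(x^2 - 4*x + 3) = (x - 3)*(x - 1)*(x + 1)*(x + 4)*(x - 3)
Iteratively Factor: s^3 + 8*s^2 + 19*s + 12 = (s + 1)*(s^2 + 7*s + 12) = (s + 1)*(s + 3)*(s + 4)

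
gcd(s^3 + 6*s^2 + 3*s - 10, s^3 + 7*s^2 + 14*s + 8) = s + 2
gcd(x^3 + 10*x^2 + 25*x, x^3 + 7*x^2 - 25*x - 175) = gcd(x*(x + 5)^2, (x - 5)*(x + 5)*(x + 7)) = x + 5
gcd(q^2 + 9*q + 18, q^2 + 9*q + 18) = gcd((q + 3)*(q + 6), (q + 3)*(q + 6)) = q^2 + 9*q + 18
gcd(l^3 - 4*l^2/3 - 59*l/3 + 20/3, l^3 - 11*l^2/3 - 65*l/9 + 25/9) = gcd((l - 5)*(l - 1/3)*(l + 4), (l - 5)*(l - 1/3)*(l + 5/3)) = l^2 - 16*l/3 + 5/3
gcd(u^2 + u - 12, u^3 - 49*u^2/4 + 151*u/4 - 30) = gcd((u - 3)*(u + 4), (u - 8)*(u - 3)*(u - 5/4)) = u - 3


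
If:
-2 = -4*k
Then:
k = 1/2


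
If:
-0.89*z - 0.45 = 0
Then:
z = -0.51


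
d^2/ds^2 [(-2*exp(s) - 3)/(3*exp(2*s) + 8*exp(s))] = 6*(-3*exp(3*s) - 10*exp(2*s) - 36*exp(s) - 32)*exp(-s)/(27*exp(3*s) + 216*exp(2*s) + 576*exp(s) + 512)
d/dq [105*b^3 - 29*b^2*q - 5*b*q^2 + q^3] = -29*b^2 - 10*b*q + 3*q^2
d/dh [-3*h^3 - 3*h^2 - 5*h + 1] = -9*h^2 - 6*h - 5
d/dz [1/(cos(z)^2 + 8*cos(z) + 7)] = 2*(cos(z) + 4)*sin(z)/(cos(z)^2 + 8*cos(z) + 7)^2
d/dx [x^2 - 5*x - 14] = 2*x - 5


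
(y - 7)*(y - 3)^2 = y^3 - 13*y^2 + 51*y - 63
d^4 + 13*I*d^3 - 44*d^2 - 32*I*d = d*(d + I)*(d + 4*I)*(d + 8*I)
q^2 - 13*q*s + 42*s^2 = (q - 7*s)*(q - 6*s)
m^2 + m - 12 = (m - 3)*(m + 4)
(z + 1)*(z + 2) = z^2 + 3*z + 2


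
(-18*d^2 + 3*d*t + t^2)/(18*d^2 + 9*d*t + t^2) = (-3*d + t)/(3*d + t)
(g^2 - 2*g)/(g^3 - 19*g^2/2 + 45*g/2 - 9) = 2*g*(g - 2)/(2*g^3 - 19*g^2 + 45*g - 18)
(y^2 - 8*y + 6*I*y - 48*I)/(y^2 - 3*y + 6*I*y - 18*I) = (y - 8)/(y - 3)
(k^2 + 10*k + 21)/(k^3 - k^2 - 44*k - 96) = (k + 7)/(k^2 - 4*k - 32)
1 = 1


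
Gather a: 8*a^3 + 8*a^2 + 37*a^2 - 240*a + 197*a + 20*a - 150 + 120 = 8*a^3 + 45*a^2 - 23*a - 30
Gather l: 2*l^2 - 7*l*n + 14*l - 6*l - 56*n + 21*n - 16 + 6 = 2*l^2 + l*(8 - 7*n) - 35*n - 10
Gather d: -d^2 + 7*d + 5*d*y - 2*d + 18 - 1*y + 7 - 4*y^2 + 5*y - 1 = -d^2 + d*(5*y + 5) - 4*y^2 + 4*y + 24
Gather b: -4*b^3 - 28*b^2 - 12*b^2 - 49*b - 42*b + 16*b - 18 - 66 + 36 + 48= -4*b^3 - 40*b^2 - 75*b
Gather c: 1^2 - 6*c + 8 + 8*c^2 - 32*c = 8*c^2 - 38*c + 9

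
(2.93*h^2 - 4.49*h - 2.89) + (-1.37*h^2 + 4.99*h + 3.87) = 1.56*h^2 + 0.5*h + 0.98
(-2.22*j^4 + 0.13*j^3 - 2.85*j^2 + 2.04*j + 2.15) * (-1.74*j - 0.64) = 3.8628*j^5 + 1.1946*j^4 + 4.8758*j^3 - 1.7256*j^2 - 5.0466*j - 1.376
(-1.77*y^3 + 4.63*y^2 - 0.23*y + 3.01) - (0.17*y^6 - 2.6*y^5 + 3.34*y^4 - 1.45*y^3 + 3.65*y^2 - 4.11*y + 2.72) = -0.17*y^6 + 2.6*y^5 - 3.34*y^4 - 0.32*y^3 + 0.98*y^2 + 3.88*y + 0.29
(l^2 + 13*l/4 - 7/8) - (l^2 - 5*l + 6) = 33*l/4 - 55/8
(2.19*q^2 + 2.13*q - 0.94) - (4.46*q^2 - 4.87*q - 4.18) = -2.27*q^2 + 7.0*q + 3.24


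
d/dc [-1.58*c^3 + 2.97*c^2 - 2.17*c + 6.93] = -4.74*c^2 + 5.94*c - 2.17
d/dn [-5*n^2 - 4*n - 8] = -10*n - 4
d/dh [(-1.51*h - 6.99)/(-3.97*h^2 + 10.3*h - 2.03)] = (-5.9947*h^2 - 55.5006*h + 75.0623)/(15.7609*h^4 - 81.782*h^3 + 122.2082*h^2 - 41.818*h + 4.1209)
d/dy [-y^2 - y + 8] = -2*y - 1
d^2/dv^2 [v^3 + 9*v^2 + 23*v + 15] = 6*v + 18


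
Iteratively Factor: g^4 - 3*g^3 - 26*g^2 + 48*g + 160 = (g + 4)*(g^3 - 7*g^2 + 2*g + 40) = (g - 4)*(g + 4)*(g^2 - 3*g - 10) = (g - 5)*(g - 4)*(g + 4)*(g + 2)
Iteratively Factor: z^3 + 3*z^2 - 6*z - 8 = (z - 2)*(z^2 + 5*z + 4) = (z - 2)*(z + 1)*(z + 4)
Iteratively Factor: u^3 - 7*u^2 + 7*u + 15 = (u + 1)*(u^2 - 8*u + 15) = (u - 5)*(u + 1)*(u - 3)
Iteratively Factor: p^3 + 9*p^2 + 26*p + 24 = (p + 2)*(p^2 + 7*p + 12) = (p + 2)*(p + 3)*(p + 4)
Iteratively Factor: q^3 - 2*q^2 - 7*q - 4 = (q - 4)*(q^2 + 2*q + 1) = (q - 4)*(q + 1)*(q + 1)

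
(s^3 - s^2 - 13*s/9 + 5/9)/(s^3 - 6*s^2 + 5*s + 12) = (s^2 - 2*s + 5/9)/(s^2 - 7*s + 12)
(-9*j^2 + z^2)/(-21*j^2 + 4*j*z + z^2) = (3*j + z)/(7*j + z)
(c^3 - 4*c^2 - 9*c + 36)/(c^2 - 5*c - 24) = (c^2 - 7*c + 12)/(c - 8)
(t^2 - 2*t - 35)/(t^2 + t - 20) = (t - 7)/(t - 4)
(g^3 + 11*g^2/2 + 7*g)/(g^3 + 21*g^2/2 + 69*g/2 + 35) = g/(g + 5)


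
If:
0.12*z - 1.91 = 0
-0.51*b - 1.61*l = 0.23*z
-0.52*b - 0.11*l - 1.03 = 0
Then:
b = -1.61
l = -1.76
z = 15.92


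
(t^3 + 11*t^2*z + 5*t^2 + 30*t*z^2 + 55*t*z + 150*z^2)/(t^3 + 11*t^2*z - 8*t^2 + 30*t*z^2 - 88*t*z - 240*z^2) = (t + 5)/(t - 8)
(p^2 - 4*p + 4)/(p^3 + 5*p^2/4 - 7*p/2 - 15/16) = 16*(p^2 - 4*p + 4)/(16*p^3 + 20*p^2 - 56*p - 15)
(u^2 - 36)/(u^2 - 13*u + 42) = (u + 6)/(u - 7)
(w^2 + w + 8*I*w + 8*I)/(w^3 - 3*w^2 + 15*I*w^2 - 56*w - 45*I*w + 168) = (w + 1)/(w^2 + w*(-3 + 7*I) - 21*I)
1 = 1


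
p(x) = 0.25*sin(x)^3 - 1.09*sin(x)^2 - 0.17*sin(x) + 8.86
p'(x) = 0.75*sin(x)^2*cos(x) - 2.18*sin(x)*cos(x) - 0.17*cos(x)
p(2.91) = 8.77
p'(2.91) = 0.61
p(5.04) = 7.83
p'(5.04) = 0.83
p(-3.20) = 8.85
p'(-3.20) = 0.29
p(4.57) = 7.72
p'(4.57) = -0.39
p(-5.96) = 8.70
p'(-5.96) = -0.75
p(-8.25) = 7.89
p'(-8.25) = -0.96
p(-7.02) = 8.41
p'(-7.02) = 1.21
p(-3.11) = 8.86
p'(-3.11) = 0.10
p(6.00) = 8.82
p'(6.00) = 0.48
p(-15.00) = 8.44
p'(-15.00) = -1.19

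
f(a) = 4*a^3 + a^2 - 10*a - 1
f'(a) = 12*a^2 + 2*a - 10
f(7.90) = 1954.57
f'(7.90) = 754.72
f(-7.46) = -1531.39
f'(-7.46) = 642.90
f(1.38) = -2.38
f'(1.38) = 15.61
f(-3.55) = -131.85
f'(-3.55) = 134.13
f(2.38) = 34.79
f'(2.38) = 62.73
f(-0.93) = 5.95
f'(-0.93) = -1.48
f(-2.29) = -20.89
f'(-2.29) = 48.35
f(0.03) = -1.30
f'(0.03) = -9.93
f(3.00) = 86.00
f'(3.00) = 104.00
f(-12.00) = -6649.00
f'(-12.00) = 1694.00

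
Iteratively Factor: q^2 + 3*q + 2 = (q + 1)*(q + 2)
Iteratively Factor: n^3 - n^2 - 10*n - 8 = (n - 4)*(n^2 + 3*n + 2) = (n - 4)*(n + 2)*(n + 1)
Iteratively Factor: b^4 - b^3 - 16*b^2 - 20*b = (b - 5)*(b^3 + 4*b^2 + 4*b) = (b - 5)*(b + 2)*(b^2 + 2*b) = (b - 5)*(b + 2)^2*(b)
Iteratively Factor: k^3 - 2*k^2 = (k)*(k^2 - 2*k) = k*(k - 2)*(k)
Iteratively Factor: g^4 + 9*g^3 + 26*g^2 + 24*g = (g + 3)*(g^3 + 6*g^2 + 8*g) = (g + 3)*(g + 4)*(g^2 + 2*g) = g*(g + 3)*(g + 4)*(g + 2)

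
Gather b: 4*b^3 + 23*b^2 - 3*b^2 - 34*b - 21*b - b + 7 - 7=4*b^3 + 20*b^2 - 56*b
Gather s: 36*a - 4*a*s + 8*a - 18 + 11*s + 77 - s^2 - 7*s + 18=44*a - s^2 + s*(4 - 4*a) + 77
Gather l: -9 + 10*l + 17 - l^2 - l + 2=-l^2 + 9*l + 10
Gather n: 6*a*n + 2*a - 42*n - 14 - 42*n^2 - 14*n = 2*a - 42*n^2 + n*(6*a - 56) - 14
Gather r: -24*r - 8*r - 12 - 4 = -32*r - 16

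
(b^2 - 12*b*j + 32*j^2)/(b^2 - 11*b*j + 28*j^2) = (b - 8*j)/(b - 7*j)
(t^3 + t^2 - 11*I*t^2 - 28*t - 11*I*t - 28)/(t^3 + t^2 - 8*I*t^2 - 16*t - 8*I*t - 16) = (t - 7*I)/(t - 4*I)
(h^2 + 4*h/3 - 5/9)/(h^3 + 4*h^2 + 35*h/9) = (3*h - 1)/(h*(3*h + 7))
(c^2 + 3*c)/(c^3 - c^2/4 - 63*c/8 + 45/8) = 8*c/(8*c^2 - 26*c + 15)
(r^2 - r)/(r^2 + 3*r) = (r - 1)/(r + 3)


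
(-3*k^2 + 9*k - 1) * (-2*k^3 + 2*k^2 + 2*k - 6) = 6*k^5 - 24*k^4 + 14*k^3 + 34*k^2 - 56*k + 6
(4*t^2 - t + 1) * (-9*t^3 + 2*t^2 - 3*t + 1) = -36*t^5 + 17*t^4 - 23*t^3 + 9*t^2 - 4*t + 1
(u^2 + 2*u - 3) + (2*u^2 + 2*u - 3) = 3*u^2 + 4*u - 6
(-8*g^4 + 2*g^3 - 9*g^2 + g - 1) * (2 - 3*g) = 24*g^5 - 22*g^4 + 31*g^3 - 21*g^2 + 5*g - 2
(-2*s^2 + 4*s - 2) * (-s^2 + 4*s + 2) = 2*s^4 - 12*s^3 + 14*s^2 - 4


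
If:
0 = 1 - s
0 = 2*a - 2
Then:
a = 1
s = 1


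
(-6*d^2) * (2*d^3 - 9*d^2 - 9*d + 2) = -12*d^5 + 54*d^4 + 54*d^3 - 12*d^2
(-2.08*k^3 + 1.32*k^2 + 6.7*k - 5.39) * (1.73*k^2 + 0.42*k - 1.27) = -3.5984*k^5 + 1.41*k^4 + 14.787*k^3 - 8.1871*k^2 - 10.7728*k + 6.8453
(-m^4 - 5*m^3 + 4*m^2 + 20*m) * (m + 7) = -m^5 - 12*m^4 - 31*m^3 + 48*m^2 + 140*m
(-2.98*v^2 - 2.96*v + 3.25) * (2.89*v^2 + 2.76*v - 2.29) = -8.6122*v^4 - 16.7792*v^3 + 8.0471*v^2 + 15.7484*v - 7.4425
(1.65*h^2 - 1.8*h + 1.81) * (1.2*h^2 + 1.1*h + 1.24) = 1.98*h^4 - 0.345*h^3 + 2.238*h^2 - 0.241*h + 2.2444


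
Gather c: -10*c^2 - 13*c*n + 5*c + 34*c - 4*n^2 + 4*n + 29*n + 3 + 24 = -10*c^2 + c*(39 - 13*n) - 4*n^2 + 33*n + 27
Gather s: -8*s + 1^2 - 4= -8*s - 3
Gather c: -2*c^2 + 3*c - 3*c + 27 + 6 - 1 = 32 - 2*c^2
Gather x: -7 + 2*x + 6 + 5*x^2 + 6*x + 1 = 5*x^2 + 8*x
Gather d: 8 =8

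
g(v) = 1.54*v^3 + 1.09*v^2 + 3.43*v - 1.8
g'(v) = 4.62*v^2 + 2.18*v + 3.43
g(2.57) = 40.36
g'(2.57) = 39.55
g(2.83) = 51.54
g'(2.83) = 46.60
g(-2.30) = -22.66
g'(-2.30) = 22.86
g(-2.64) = -31.59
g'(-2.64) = 29.87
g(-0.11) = -2.17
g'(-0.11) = 3.25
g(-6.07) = -326.88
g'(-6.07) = 160.42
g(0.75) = 2.04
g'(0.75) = 7.66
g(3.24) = 73.13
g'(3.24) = 58.99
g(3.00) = 59.88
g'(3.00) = 51.55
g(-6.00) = -315.78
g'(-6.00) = 156.67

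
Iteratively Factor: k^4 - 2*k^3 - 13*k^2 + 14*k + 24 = (k + 1)*(k^3 - 3*k^2 - 10*k + 24) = (k - 2)*(k + 1)*(k^2 - k - 12) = (k - 2)*(k + 1)*(k + 3)*(k - 4)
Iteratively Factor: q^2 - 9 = (q + 3)*(q - 3)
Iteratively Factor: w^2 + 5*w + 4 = (w + 1)*(w + 4)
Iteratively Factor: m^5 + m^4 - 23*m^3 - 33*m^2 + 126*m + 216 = (m - 4)*(m^4 + 5*m^3 - 3*m^2 - 45*m - 54) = (m - 4)*(m - 3)*(m^3 + 8*m^2 + 21*m + 18) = (m - 4)*(m - 3)*(m + 3)*(m^2 + 5*m + 6) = (m - 4)*(m - 3)*(m + 3)^2*(m + 2)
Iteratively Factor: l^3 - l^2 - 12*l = (l + 3)*(l^2 - 4*l) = l*(l + 3)*(l - 4)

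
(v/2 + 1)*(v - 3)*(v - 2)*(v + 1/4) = v^4/2 - 11*v^3/8 - 19*v^2/8 + 11*v/2 + 3/2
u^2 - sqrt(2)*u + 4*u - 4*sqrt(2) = (u + 4)*(u - sqrt(2))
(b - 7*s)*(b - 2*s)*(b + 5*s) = b^3 - 4*b^2*s - 31*b*s^2 + 70*s^3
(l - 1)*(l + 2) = l^2 + l - 2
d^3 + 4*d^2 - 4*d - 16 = (d - 2)*(d + 2)*(d + 4)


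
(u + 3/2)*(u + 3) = u^2 + 9*u/2 + 9/2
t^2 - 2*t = t*(t - 2)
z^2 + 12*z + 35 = (z + 5)*(z + 7)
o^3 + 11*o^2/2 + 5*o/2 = o*(o + 1/2)*(o + 5)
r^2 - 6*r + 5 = (r - 5)*(r - 1)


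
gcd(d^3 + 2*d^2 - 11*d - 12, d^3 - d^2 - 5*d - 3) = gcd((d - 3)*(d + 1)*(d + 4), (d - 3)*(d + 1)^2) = d^2 - 2*d - 3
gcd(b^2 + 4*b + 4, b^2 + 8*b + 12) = b + 2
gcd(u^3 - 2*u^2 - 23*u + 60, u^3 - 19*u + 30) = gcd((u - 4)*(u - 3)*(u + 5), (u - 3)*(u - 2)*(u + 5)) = u^2 + 2*u - 15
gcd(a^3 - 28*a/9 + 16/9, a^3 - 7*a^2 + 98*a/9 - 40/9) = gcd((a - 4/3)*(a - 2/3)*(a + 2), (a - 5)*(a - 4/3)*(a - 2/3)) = a^2 - 2*a + 8/9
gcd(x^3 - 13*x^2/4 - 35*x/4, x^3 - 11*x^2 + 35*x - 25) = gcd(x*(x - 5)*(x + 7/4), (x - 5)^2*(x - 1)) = x - 5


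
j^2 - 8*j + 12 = (j - 6)*(j - 2)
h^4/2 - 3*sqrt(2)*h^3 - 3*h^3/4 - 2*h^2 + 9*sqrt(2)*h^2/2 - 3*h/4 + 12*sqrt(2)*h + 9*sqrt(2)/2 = (h/2 + 1/2)*(h - 3)*(h + 1/2)*(h - 6*sqrt(2))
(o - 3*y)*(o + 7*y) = o^2 + 4*o*y - 21*y^2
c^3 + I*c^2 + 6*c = c*(c - 2*I)*(c + 3*I)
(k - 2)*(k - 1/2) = k^2 - 5*k/2 + 1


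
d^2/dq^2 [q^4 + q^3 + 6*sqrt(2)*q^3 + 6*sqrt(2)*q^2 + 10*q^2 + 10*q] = 12*q^2 + 6*q + 36*sqrt(2)*q + 12*sqrt(2) + 20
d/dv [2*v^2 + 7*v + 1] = 4*v + 7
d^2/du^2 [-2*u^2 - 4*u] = -4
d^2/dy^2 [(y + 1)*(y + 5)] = 2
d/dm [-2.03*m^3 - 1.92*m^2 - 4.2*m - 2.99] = -6.09*m^2 - 3.84*m - 4.2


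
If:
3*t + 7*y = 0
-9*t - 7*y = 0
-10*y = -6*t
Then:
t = 0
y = 0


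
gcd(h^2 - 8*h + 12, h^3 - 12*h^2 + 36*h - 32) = h - 2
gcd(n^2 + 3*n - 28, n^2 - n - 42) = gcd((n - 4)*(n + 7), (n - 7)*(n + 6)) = 1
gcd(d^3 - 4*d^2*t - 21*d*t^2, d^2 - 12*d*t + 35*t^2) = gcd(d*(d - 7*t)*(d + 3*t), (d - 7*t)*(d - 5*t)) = -d + 7*t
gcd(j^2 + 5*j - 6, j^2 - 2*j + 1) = j - 1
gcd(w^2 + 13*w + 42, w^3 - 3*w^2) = 1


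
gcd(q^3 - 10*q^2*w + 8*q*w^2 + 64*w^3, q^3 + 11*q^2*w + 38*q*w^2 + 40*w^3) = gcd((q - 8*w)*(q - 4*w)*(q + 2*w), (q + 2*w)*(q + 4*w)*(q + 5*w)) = q + 2*w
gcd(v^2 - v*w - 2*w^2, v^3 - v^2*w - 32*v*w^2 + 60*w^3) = v - 2*w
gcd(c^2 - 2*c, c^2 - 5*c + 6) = c - 2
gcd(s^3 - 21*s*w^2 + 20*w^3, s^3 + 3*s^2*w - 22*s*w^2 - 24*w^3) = s - 4*w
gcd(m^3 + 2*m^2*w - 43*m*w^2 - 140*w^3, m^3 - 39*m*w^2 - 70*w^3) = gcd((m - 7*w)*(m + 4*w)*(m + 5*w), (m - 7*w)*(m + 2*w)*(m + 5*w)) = -m^2 + 2*m*w + 35*w^2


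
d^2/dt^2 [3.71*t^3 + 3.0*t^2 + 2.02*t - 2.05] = 22.26*t + 6.0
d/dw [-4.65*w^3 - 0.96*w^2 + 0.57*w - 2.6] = -13.95*w^2 - 1.92*w + 0.57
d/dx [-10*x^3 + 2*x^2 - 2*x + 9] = -30*x^2 + 4*x - 2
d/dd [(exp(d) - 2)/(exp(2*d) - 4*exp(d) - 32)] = (-2*(exp(d) - 2)^2 + exp(2*d) - 4*exp(d) - 32)*exp(d)/(-exp(2*d) + 4*exp(d) + 32)^2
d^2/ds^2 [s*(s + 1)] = 2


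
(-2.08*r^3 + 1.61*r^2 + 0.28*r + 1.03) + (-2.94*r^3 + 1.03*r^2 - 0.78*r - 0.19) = -5.02*r^3 + 2.64*r^2 - 0.5*r + 0.84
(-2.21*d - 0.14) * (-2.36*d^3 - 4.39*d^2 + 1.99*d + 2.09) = 5.2156*d^4 + 10.0323*d^3 - 3.7833*d^2 - 4.8975*d - 0.2926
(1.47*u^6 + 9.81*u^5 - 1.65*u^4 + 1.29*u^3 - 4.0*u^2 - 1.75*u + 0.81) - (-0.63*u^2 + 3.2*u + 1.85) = 1.47*u^6 + 9.81*u^5 - 1.65*u^4 + 1.29*u^3 - 3.37*u^2 - 4.95*u - 1.04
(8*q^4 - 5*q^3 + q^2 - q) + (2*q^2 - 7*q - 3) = 8*q^4 - 5*q^3 + 3*q^2 - 8*q - 3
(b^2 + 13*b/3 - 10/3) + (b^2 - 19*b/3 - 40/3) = 2*b^2 - 2*b - 50/3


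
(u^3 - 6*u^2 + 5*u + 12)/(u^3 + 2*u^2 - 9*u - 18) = (u^2 - 3*u - 4)/(u^2 + 5*u + 6)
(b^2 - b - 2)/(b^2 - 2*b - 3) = (b - 2)/(b - 3)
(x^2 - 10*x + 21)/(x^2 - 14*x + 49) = (x - 3)/(x - 7)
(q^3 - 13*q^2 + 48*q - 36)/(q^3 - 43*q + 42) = (q - 6)/(q + 7)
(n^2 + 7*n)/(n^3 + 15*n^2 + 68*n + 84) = n/(n^2 + 8*n + 12)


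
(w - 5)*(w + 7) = w^2 + 2*w - 35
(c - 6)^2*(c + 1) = c^3 - 11*c^2 + 24*c + 36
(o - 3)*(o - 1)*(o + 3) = o^3 - o^2 - 9*o + 9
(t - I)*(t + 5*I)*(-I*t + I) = -I*t^3 + 4*t^2 + I*t^2 - 4*t - 5*I*t + 5*I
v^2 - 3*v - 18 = (v - 6)*(v + 3)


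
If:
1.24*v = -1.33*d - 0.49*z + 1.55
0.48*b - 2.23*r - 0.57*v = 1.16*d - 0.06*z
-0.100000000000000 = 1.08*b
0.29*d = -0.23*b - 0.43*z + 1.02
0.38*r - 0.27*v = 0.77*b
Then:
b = -0.09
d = 0.21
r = -0.10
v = 0.12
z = 2.28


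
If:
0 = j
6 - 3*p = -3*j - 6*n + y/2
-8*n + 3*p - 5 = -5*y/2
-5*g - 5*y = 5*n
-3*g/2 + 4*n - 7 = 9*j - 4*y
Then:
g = -14/11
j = 0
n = 39/44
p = 89/24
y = 17/44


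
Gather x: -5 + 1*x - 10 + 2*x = 3*x - 15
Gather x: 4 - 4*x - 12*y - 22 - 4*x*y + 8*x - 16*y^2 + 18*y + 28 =x*(4 - 4*y) - 16*y^2 + 6*y + 10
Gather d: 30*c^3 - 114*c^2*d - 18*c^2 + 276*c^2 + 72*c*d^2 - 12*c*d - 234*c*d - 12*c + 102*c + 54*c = 30*c^3 + 258*c^2 + 72*c*d^2 + 144*c + d*(-114*c^2 - 246*c)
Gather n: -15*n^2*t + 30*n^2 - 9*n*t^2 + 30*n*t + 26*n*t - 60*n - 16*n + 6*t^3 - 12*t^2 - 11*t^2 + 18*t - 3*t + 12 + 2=n^2*(30 - 15*t) + n*(-9*t^2 + 56*t - 76) + 6*t^3 - 23*t^2 + 15*t + 14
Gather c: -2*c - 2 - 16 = -2*c - 18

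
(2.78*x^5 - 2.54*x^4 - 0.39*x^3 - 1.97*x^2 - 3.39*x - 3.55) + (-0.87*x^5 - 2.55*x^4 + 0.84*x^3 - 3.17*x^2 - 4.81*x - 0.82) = 1.91*x^5 - 5.09*x^4 + 0.45*x^3 - 5.14*x^2 - 8.2*x - 4.37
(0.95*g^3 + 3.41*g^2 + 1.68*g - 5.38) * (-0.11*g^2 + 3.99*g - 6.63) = -0.1045*g^5 + 3.4154*g^4 + 7.1226*g^3 - 15.3133*g^2 - 32.6046*g + 35.6694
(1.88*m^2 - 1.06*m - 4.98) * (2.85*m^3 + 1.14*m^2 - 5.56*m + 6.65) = 5.358*m^5 - 0.877800000000001*m^4 - 25.8542*m^3 + 12.7184*m^2 + 20.6398*m - 33.117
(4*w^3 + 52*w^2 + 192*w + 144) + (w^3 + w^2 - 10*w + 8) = 5*w^3 + 53*w^2 + 182*w + 152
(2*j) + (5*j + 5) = 7*j + 5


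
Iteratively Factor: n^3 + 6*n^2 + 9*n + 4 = (n + 1)*(n^2 + 5*n + 4) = (n + 1)^2*(n + 4)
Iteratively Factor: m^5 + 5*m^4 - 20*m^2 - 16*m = (m + 2)*(m^4 + 3*m^3 - 6*m^2 - 8*m) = (m - 2)*(m + 2)*(m^3 + 5*m^2 + 4*m) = (m - 2)*(m + 1)*(m + 2)*(m^2 + 4*m) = (m - 2)*(m + 1)*(m + 2)*(m + 4)*(m)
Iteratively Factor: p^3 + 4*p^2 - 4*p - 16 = (p - 2)*(p^2 + 6*p + 8) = (p - 2)*(p + 4)*(p + 2)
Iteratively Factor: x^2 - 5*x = (x)*(x - 5)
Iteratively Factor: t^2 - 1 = (t - 1)*(t + 1)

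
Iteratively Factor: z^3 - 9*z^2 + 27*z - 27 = (z - 3)*(z^2 - 6*z + 9) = (z - 3)^2*(z - 3)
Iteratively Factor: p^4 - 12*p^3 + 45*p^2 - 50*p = (p)*(p^3 - 12*p^2 + 45*p - 50) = p*(p - 5)*(p^2 - 7*p + 10) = p*(p - 5)*(p - 2)*(p - 5)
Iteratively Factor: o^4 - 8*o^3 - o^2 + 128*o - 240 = (o - 3)*(o^3 - 5*o^2 - 16*o + 80) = (o - 3)*(o + 4)*(o^2 - 9*o + 20) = (o - 5)*(o - 3)*(o + 4)*(o - 4)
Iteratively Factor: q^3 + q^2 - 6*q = (q)*(q^2 + q - 6) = q*(q + 3)*(q - 2)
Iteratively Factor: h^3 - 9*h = (h)*(h^2 - 9) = h*(h - 3)*(h + 3)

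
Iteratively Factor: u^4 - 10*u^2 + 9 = (u - 3)*(u^3 + 3*u^2 - u - 3) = (u - 3)*(u + 3)*(u^2 - 1) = (u - 3)*(u - 1)*(u + 3)*(u + 1)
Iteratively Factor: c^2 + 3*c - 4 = (c - 1)*(c + 4)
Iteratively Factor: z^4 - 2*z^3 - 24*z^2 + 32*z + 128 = (z - 4)*(z^3 + 2*z^2 - 16*z - 32) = (z - 4)*(z + 2)*(z^2 - 16) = (z - 4)^2*(z + 2)*(z + 4)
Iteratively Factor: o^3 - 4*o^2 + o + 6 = (o - 2)*(o^2 - 2*o - 3) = (o - 2)*(o + 1)*(o - 3)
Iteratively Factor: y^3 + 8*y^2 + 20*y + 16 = (y + 2)*(y^2 + 6*y + 8) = (y + 2)*(y + 4)*(y + 2)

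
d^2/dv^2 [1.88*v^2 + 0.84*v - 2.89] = 3.76000000000000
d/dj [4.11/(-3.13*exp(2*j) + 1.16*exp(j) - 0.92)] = (25.7286*exp(j) - 4.7676)*exp(j)/(3.13*exp(2*j) - 1.16*exp(j) + 0.92)^2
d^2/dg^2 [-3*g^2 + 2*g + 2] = -6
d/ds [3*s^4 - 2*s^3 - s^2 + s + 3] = 12*s^3 - 6*s^2 - 2*s + 1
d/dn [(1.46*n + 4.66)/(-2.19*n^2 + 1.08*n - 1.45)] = (3.1974*n^2 + 20.4108*n - 7.1498)/(4.7961*n^4 - 4.7304*n^3 + 7.5174*n^2 - 3.132*n + 2.1025)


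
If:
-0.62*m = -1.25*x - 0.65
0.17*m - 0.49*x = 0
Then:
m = 3.49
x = 1.21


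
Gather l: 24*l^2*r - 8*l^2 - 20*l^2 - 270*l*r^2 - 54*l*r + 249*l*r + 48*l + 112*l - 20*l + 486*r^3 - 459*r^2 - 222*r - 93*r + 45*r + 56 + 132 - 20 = l^2*(24*r - 28) + l*(-270*r^2 + 195*r + 140) + 486*r^3 - 459*r^2 - 270*r + 168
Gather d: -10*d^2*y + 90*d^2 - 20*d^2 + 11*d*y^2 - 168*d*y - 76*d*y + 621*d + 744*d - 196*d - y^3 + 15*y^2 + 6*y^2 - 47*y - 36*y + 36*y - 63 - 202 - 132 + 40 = d^2*(70 - 10*y) + d*(11*y^2 - 244*y + 1169) - y^3 + 21*y^2 - 47*y - 357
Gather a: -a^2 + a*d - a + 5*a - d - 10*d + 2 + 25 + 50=-a^2 + a*(d + 4) - 11*d + 77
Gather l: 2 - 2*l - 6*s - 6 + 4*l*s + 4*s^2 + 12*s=l*(4*s - 2) + 4*s^2 + 6*s - 4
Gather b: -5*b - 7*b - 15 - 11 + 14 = -12*b - 12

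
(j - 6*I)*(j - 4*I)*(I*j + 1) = I*j^3 + 11*j^2 - 34*I*j - 24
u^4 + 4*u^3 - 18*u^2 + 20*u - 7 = (u - 1)^3*(u + 7)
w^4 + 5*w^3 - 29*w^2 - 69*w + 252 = (w - 3)^2*(w + 4)*(w + 7)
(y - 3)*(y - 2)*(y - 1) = y^3 - 6*y^2 + 11*y - 6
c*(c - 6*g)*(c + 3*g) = c^3 - 3*c^2*g - 18*c*g^2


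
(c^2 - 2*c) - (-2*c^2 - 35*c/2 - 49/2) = 3*c^2 + 31*c/2 + 49/2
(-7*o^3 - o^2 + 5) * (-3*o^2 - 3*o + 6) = 21*o^5 + 24*o^4 - 39*o^3 - 21*o^2 - 15*o + 30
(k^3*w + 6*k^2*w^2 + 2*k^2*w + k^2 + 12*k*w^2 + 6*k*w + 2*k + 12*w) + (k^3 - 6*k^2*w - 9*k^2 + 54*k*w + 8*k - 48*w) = k^3*w + k^3 + 6*k^2*w^2 - 4*k^2*w - 8*k^2 + 12*k*w^2 + 60*k*w + 10*k - 36*w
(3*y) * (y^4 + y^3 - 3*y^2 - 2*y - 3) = 3*y^5 + 3*y^4 - 9*y^3 - 6*y^2 - 9*y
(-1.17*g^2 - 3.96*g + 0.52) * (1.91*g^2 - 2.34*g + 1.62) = -2.2347*g^4 - 4.8258*g^3 + 8.3642*g^2 - 7.632*g + 0.8424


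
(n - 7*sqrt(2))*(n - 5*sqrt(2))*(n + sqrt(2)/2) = n^3 - 23*sqrt(2)*n^2/2 + 58*n + 35*sqrt(2)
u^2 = u^2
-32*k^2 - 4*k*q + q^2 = (-8*k + q)*(4*k + q)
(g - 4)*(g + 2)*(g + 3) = g^3 + g^2 - 14*g - 24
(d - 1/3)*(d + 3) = d^2 + 8*d/3 - 1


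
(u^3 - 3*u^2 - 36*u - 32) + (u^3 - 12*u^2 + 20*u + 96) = 2*u^3 - 15*u^2 - 16*u + 64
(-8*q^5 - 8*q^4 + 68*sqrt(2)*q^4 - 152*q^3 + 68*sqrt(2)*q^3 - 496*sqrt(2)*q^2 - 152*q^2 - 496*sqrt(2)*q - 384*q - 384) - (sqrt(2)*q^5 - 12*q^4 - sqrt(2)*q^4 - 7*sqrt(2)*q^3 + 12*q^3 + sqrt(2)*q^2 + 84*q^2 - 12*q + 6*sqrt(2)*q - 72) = -8*q^5 - sqrt(2)*q^5 + 4*q^4 + 69*sqrt(2)*q^4 - 164*q^3 + 75*sqrt(2)*q^3 - 497*sqrt(2)*q^2 - 236*q^2 - 502*sqrt(2)*q - 372*q - 312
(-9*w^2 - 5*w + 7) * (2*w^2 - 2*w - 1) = -18*w^4 + 8*w^3 + 33*w^2 - 9*w - 7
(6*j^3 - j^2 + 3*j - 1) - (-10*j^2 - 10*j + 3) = 6*j^3 + 9*j^2 + 13*j - 4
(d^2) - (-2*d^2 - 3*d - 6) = 3*d^2 + 3*d + 6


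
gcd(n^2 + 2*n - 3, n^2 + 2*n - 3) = n^2 + 2*n - 3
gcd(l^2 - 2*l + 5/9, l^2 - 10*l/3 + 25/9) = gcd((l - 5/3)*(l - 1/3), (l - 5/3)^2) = l - 5/3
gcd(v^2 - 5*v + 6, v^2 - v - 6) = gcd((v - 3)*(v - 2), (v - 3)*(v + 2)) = v - 3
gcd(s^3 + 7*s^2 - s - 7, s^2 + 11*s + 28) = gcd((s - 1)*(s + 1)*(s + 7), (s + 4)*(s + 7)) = s + 7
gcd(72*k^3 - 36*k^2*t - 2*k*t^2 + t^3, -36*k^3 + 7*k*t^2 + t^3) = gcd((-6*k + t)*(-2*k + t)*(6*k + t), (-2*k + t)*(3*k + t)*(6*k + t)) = -12*k^2 + 4*k*t + t^2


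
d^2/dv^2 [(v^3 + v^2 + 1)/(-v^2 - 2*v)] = 2*(-2*v^3 - 3*v^2 - 6*v - 4)/(v^3*(v^3 + 6*v^2 + 12*v + 8))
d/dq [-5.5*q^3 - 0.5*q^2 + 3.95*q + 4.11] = -16.5*q^2 - 1.0*q + 3.95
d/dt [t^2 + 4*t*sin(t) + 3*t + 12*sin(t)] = 4*t*cos(t) + 2*t + 4*sin(t) + 12*cos(t) + 3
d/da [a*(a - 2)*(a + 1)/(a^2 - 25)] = (a^4 - 73*a^2 + 50*a + 50)/(a^4 - 50*a^2 + 625)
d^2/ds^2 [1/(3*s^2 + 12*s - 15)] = 2*(-s^2 - 4*s + 4*(s + 2)^2 + 5)/(3*(s^2 + 4*s - 5)^3)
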